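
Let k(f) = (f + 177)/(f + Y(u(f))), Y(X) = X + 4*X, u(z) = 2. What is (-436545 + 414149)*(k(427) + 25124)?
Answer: -245903421632/437 ≈ -5.6271e+8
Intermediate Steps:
Y(X) = 5*X
k(f) = (177 + f)/(10 + f) (k(f) = (f + 177)/(f + 5*2) = (177 + f)/(f + 10) = (177 + f)/(10 + f))
(-436545 + 414149)*(k(427) + 25124) = (-436545 + 414149)*((177 + 427)/(10 + 427) + 25124) = -22396*(604/437 + 25124) = -22396*10979792/437 = -245903421632/437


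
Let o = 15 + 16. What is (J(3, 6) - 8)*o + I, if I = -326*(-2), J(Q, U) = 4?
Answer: 528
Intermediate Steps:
o = 31
I = 652
(J(3, 6) - 8)*o + I = (4 - 8)*31 + 652 = -4*31 + 652 = -124 + 652 = 528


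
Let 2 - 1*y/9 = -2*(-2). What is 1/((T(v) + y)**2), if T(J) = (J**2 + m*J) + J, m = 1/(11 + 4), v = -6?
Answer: 25/3364 ≈ 0.0074316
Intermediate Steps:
m = 1/15 ≈ 0.066667
T(J) = J**2 + 16*J/15 (T(J) = (J**2 + J/15) + J = J**2 + 16*J/15)
y = -18 (y = 18 - (-18)*(-2) = 18 - 9*4 = 18 - 36 = -18)
1/((T(v) + y)**2) = 1/(((1/15)*(-6)*(16 + 15*(-6)) - 18)**2) = 1/(((1/15)*(-6)*(16 - 90) - 18)**2) = 1/(((1/15)*(-6)*(-74) - 18)**2) = 1/((148/5 - 18)**2) = 1/((58/5)**2) = 1/(3364/25) = 25/3364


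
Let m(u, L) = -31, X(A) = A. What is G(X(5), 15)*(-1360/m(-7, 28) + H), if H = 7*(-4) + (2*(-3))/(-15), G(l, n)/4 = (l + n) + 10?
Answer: 60528/31 ≈ 1952.5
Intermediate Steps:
G(l, n) = 40 + 4*l + 4*n (G(l, n) = 4*((l + n) + 10) = 4*(10 + l + n) = 40 + 4*l + 4*n)
H = -138/5 (H = -28 - 6*(-1/15) = -28 + 2/5 = -138/5 ≈ -27.600)
G(X(5), 15)*(-1360/m(-7, 28) + H) = (40 + 4*5 + 4*15)*(-1360/(-31) - 138/5) = (40 + 20 + 60)*(-1360*(-1/31) - 138/5) = 120*(1360/31 - 138/5) = 120*(2522/155) = 60528/31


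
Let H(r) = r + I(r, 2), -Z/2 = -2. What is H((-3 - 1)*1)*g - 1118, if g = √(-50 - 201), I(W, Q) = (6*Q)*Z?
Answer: -1118 + 44*I*√251 ≈ -1118.0 + 697.09*I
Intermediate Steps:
Z = 4 (Z = -2*(-2) = 4)
I(W, Q) = 24*Q (I(W, Q) = (6*Q)*4 = 24*Q)
g = I*√251 (g = √(-251) = I*√251 ≈ 15.843*I)
H(r) = 48 + r (H(r) = r + 24*2 = r + 48 = 48 + r)
H((-3 - 1)*1)*g - 1118 = (48 + (-3 - 1)*1)*(I*√251) - 1118 = (48 - 4*1)*(I*√251) - 1118 = (48 - 4)*(I*√251) - 1118 = 44*(I*√251) - 1118 = 44*I*√251 - 1118 = -1118 + 44*I*√251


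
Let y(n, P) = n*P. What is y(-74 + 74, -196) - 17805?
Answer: -17805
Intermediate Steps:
y(n, P) = P*n
y(-74 + 74, -196) - 17805 = -196*(-74 + 74) - 17805 = -196*0 - 17805 = 0 - 17805 = -17805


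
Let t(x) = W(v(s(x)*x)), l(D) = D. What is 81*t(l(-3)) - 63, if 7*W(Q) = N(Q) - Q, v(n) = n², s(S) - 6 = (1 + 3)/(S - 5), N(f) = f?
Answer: -63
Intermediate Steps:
s(S) = 6 + 4/(-5 + S) (s(S) = 6 + (1 + 3)/(S - 5) = 6 + 4/(-5 + S))
W(Q) = 0 (W(Q) = (Q - Q)/7 = (⅐)*0 = 0)
t(x) = 0
81*t(l(-3)) - 63 = 81*0 - 63 = 0 - 63 = -63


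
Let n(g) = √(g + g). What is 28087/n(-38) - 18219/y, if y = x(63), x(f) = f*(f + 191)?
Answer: -6073/5334 - 28087*I*√19/38 ≈ -1.1385 - 3221.8*I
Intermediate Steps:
x(f) = f*(191 + f)
n(g) = √2*√g (n(g) = √(2*g) = √2*√g)
y = 16002 (y = 63*(191 + 63) = 63*254 = 16002)
28087/n(-38) - 18219/y = 28087/((√2*√(-38))) - 18219/16002 = 28087/((√2*(I*√38))) - 18219*1/16002 = 28087/((2*I*√19)) - 6073/5334 = 28087*(-I*√19/38) - 6073/5334 = -28087*I*√19/38 - 6073/5334 = -6073/5334 - 28087*I*√19/38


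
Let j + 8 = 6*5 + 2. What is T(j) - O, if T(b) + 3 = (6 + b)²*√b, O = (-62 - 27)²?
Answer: -7924 + 1800*√6 ≈ -3514.9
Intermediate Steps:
O = 7921 (O = (-89)² = 7921)
j = 24 (j = -8 + (6*5 + 2) = -8 + (30 + 2) = -8 + 32 = 24)
T(b) = -3 + √b*(6 + b)² (T(b) = -3 + (6 + b)²*√b = -3 + √b*(6 + b)²)
T(j) - O = (-3 + √24*(6 + 24)²) - 1*7921 = (-3 + (2*√6)*30²) - 7921 = (-3 + (2*√6)*900) - 7921 = (-3 + 1800*√6) - 7921 = -7924 + 1800*√6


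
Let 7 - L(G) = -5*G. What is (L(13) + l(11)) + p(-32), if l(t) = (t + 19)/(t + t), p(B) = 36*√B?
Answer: 807/11 + 144*I*√2 ≈ 73.364 + 203.65*I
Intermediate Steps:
L(G) = 7 + 5*G (L(G) = 7 - (-5)*G = 7 + 5*G)
l(t) = (19 + t)/(2*t) (l(t) = (19 + t)/((2*t)) = (19 + t)*(1/(2*t)) = (19 + t)/(2*t))
(L(13) + l(11)) + p(-32) = ((7 + 5*13) + (½)*(19 + 11)/11) + 36*√(-32) = ((7 + 65) + (½)*(1/11)*30) + 36*(4*I*√2) = (72 + 15/11) + 144*I*√2 = 807/11 + 144*I*√2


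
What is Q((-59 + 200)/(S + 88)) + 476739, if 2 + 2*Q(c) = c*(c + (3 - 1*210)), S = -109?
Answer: 23395318/49 ≈ 4.7746e+5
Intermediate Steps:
Q(c) = -1 + c*(-207 + c)/2 (Q(c) = -1 + (c*(c + (3 - 1*210)))/2 = -1 + (c*(c + (3 - 210)))/2 = -1 + (c*(c - 207))/2 = -1 + (c*(-207 + c))/2 = -1 + c*(-207 + c)/2)
Q((-59 + 200)/(S + 88)) + 476739 = (-1 + ((-59 + 200)/(-109 + 88))**2/2 - 207*(-59 + 200)/(2*(-109 + 88))) + 476739 = (-1 + (141/(-21))**2/2 - 29187/(2*(-21))) + 476739 = (-1 + (141*(-1/21))**2/2 - 29187*(-1)/(2*21)) + 476739 = (-1 + (-47/7)**2/2 - 207/2*(-47/7)) + 476739 = (-1 + (1/2)*(2209/49) + 9729/14) + 476739 = (-1 + 2209/98 + 9729/14) + 476739 = 35107/49 + 476739 = 23395318/49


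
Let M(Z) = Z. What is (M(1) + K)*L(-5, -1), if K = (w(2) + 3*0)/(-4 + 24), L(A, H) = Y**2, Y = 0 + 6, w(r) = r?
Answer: 198/5 ≈ 39.600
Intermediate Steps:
Y = 6
L(A, H) = 36 (L(A, H) = 6**2 = 36)
K = 1/10 (K = (2 + 3*0)/(-4 + 24) = (2 + 0)/20 = 2*(1/20) = 1/10 ≈ 0.10000)
(M(1) + K)*L(-5, -1) = (1 + 1/10)*36 = (11/10)*36 = 198/5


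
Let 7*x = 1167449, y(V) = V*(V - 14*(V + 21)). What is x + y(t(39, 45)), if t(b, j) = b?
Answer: 948776/7 ≈ 1.3554e+5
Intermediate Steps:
y(V) = V*(-294 - 13*V) (y(V) = V*(V - 14*(21 + V)) = V*(V + (-294 - 14*V)) = V*(-294 - 13*V))
x = 1167449/7 (x = (⅐)*1167449 = 1167449/7 ≈ 1.6678e+5)
x + y(t(39, 45)) = 1167449/7 - 1*39*(294 + 13*39) = 1167449/7 - 1*39*(294 + 507) = 1167449/7 - 1*39*801 = 1167449/7 - 31239 = 948776/7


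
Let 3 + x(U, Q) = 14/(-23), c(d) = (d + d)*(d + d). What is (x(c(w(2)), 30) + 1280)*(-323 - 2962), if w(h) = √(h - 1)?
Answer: -96437745/23 ≈ -4.1929e+6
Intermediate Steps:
w(h) = √(-1 + h)
c(d) = 4*d² (c(d) = (2*d)*(2*d) = 4*d²)
x(U, Q) = -83/23 (x(U, Q) = -3 + 14/(-23) = -3 + 14*(-1/23) = -3 - 14/23 = -83/23)
(x(c(w(2)), 30) + 1280)*(-323 - 2962) = (-83/23 + 1280)*(-323 - 2962) = (29357/23)*(-3285) = -96437745/23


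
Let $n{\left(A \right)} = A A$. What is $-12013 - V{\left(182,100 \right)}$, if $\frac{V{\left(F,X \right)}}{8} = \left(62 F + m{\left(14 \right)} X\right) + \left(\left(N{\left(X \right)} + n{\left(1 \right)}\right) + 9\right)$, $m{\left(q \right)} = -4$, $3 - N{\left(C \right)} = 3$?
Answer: $-99165$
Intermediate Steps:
$n{\left(A \right)} = A^{2}$
$N{\left(C \right)} = 0$ ($N{\left(C \right)} = 3 - 3 = 0$)
$V{\left(F,X \right)} = 80 - 32 X + 496 F$ ($V{\left(F,X \right)} = 8 \left(\left(62 F - 4 X\right) + \left(\left(0 + 1^{2}\right) + 9\right)\right) = 8 \left(\left(- 4 X + 62 F\right) + \left(\left(0 + 1\right) + 9\right)\right) = 8 \left(\left(- 4 X + 62 F\right) + \left(1 + 9\right)\right) = 8 \left(\left(- 4 X + 62 F\right) + 10\right) = 8 \left(10 - 4 X + 62 F\right) = 80 - 32 X + 496 F$)
$-12013 - V{\left(182,100 \right)} = -12013 - \left(80 - 3200 + 496 \cdot 182\right) = -12013 - \left(80 - 3200 + 90272\right) = -12013 - 87152 = -99165$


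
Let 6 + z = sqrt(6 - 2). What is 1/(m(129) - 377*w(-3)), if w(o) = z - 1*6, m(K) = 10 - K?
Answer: 1/3651 ≈ 0.00027390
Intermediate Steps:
z = -4 (z = -6 + sqrt(6 - 2) = -6 + sqrt(4) = -6 + 2 = -4)
w(o) = -10 (w(o) = -4 - 1*6 = -4 - 6 = -10)
1/(m(129) - 377*w(-3)) = 1/((10 - 1*129) - 377*(-10)) = 1/((10 - 129) + 3770) = 1/(-119 + 3770) = 1/3651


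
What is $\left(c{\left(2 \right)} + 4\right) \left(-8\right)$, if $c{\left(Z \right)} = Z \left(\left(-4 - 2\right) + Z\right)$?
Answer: $32$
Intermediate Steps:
$c{\left(Z \right)} = Z \left(-6 + Z\right)$ ($c{\left(Z \right)} = Z \left(\left(-4 - 2\right) + Z\right) = Z \left(-6 + Z\right)$)
$\left(c{\left(2 \right)} + 4\right) \left(-8\right) = \left(2 \left(-6 + 2\right) + 4\right) \left(-8\right) = \left(2 \left(-4\right) + 4\right) \left(-8\right) = \left(-8 + 4\right) \left(-8\right) = \left(-4\right) \left(-8\right) = 32$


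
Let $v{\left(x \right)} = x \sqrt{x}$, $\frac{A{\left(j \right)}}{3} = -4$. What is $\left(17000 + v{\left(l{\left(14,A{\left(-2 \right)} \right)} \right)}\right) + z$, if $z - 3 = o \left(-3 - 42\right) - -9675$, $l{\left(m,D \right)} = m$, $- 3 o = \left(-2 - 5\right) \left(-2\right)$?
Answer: $26888 + 14 \sqrt{14} \approx 26940.0$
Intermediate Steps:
$o = - \frac{14}{3}$ ($o = - \frac{\left(-2 - 5\right) \left(-2\right)}{3} = - \frac{\left(-7\right) \left(-2\right)}{3} = \left(- \frac{1}{3}\right) 14 = - \frac{14}{3} \approx -4.6667$)
$A{\left(j \right)} = -12$ ($A{\left(j \right)} = 3 \left(-4\right) = -12$)
$z = 9888$ ($z = 3 - \left(-9675 + \frac{14 \left(-3 - 42\right)}{3}\right) = 3 + \left(\left(- \frac{14}{3}\right) \left(-45\right) + 9675\right) = 3 + \left(210 + 9675\right) = 3 + 9885 = 9888$)
$v{\left(x \right)} = x^{\frac{3}{2}}$
$\left(17000 + v{\left(l{\left(14,A{\left(-2 \right)} \right)} \right)}\right) + z = \left(17000 + 14^{\frac{3}{2}}\right) + 9888 = \left(17000 + 14 \sqrt{14}\right) + 9888 = 26888 + 14 \sqrt{14}$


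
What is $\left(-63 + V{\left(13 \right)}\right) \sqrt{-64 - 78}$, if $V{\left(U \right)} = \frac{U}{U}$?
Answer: $- 62 i \sqrt{142} \approx - 738.82 i$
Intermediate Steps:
$V{\left(U \right)} = 1$
$\left(-63 + V{\left(13 \right)}\right) \sqrt{-64 - 78} = \left(-63 + 1\right) \sqrt{-64 - 78} = - 62 \sqrt{-142} = - 62 i \sqrt{142}$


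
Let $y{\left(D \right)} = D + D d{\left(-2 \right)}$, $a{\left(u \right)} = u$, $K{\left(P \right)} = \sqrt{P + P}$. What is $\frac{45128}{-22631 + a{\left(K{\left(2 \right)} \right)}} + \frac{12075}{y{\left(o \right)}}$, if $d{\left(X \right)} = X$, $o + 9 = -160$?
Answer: $\frac{265618543}{3824301} \approx 69.455$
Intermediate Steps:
$o = -169$ ($o = -9 - 160 = -169$)
$K{\left(P \right)} = \sqrt{2} \sqrt{P}$ ($K{\left(P \right)} = \sqrt{2 P} = \sqrt{2} \sqrt{P}$)
$y{\left(D \right)} = - D$ ($y{\left(D \right)} = D + D \left(-2\right) = D - 2 D = - D$)
$\frac{45128}{-22631 + a{\left(K{\left(2 \right)} \right)}} + \frac{12075}{y{\left(o \right)}} = \frac{45128}{-22631 + \sqrt{2} \sqrt{2}} + \frac{12075}{\left(-1\right) \left(-169\right)} = \frac{45128}{-22631 + 2} + \frac{12075}{169} = \frac{45128}{-22629} + 12075 \cdot \frac{1}{169} = 45128 \left(- \frac{1}{22629}\right) + \frac{12075}{169} = - \frac{45128}{22629} + \frac{12075}{169} = \frac{265618543}{3824301}$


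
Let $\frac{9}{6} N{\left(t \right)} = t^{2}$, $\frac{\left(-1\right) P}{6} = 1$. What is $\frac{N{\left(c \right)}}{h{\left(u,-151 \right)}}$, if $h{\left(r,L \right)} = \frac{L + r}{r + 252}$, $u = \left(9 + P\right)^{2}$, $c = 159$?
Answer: $- \frac{2199447}{71} \approx -30978.0$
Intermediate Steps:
$P = -6$ ($P = \left(-6\right) 1 = -6$)
$N{\left(t \right)} = \frac{2 t^{2}}{3}$
$u = 9$ ($u = \left(9 - 6\right)^{2} = 3^{2} = 9$)
$h{\left(r,L \right)} = \frac{L + r}{252 + r}$
$\frac{N{\left(c \right)}}{h{\left(u,-151 \right)}} = \frac{\frac{2}{3} \cdot 159^{2}}{\frac{1}{252 + 9} \left(-151 + 9\right)} = \frac{\frac{2}{3} \cdot 25281}{\frac{1}{261} \left(-142\right)} = \frac{16854}{\frac{1}{261} \left(-142\right)} = \frac{16854}{- \frac{142}{261}} = 16854 \left(- \frac{261}{142}\right) = - \frac{2199447}{71}$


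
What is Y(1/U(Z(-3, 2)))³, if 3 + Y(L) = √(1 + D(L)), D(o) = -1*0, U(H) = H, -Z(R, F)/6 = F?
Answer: -8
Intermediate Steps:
Z(R, F) = -6*F
D(o) = 0
Y(L) = -2 (Y(L) = -3 + √(1 + 0) = -3 + √1 = -3 + 1 = -2)
Y(1/U(Z(-3, 2)))³ = (-2)³ = -8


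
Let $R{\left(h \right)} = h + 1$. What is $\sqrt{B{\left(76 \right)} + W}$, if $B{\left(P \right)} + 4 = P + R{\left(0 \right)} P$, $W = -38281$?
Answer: $3 i \sqrt{4237} \approx 195.28 i$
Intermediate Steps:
$R{\left(h \right)} = 1 + h$
$B{\left(P \right)} = -4 + 2 P$ ($B{\left(P \right)} = -4 + \left(P + \left(1 + 0\right) P\right) = -4 + \left(P + 1 P\right) = -4 + \left(P + P\right) = -4 + 2 P$)
$\sqrt{B{\left(76 \right)} + W} = \sqrt{\left(-4 + 2 \cdot 76\right) - 38281} = \sqrt{\left(-4 + 152\right) - 38281} = \sqrt{148 - 38281} = \sqrt{-38133} = 3 i \sqrt{4237}$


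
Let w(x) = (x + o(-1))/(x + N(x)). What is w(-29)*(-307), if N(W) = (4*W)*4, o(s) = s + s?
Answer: -9517/493 ≈ -19.304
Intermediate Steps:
o(s) = 2*s
N(W) = 16*W
w(x) = (-2 + x)/(17*x) (w(x) = (x + 2*(-1))/(x + 16*x) = (x - 2)/((17*x)) = (-2 + x)*(1/(17*x)) = (-2 + x)/(17*x))
w(-29)*(-307) = ((1/17)*(-2 - 29)/(-29))*(-307) = ((1/17)*(-1/29)*(-31))*(-307) = (31/493)*(-307) = -9517/493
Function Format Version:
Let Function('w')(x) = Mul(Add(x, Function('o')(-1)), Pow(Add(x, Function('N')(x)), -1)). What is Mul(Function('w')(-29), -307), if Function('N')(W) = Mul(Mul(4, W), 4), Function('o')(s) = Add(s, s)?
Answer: Rational(-9517, 493) ≈ -19.304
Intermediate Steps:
Function('o')(s) = Mul(2, s)
Function('N')(W) = Mul(16, W)
Function('w')(x) = Mul(Rational(1, 17), Pow(x, -1), Add(-2, x)) (Function('w')(x) = Mul(Add(x, Mul(2, -1)), Pow(Add(x, Mul(16, x)), -1)) = Mul(Add(x, -2), Pow(Mul(17, x), -1)) = Mul(Add(-2, x), Mul(Rational(1, 17), Pow(x, -1))) = Mul(Rational(1, 17), Pow(x, -1), Add(-2, x)))
Mul(Function('w')(-29), -307) = Mul(Mul(Rational(1, 17), Pow(-29, -1), Add(-2, -29)), -307) = Mul(Mul(Rational(1, 17), Rational(-1, 29), -31), -307) = Mul(Rational(31, 493), -307) = Rational(-9517, 493)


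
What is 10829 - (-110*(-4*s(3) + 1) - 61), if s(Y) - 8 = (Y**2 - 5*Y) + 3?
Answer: 8800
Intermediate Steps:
s(Y) = 11 + Y**2 - 5*Y (s(Y) = 8 + ((Y**2 - 5*Y) + 3) = 8 + (3 + Y**2 - 5*Y) = 11 + Y**2 - 5*Y)
10829 - (-110*(-4*s(3) + 1) - 61) = 10829 - (-110*(-4*(11 + 3**2 - 5*3) + 1) - 61) = 10829 - (-110*(-4*(11 + 9 - 15) + 1) - 61) = 10829 - (-110*(-4*5 + 1) - 61) = 10829 - (-110*(-20 + 1) - 61) = 10829 - (-110*(-19) - 61) = 10829 - (2090 - 61) = 10829 - 1*2029 = 10829 - 2029 = 8800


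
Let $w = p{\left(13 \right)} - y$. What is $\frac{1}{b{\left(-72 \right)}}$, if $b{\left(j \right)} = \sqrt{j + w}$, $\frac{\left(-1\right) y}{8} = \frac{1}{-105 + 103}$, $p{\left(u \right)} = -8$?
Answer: $- \frac{i \sqrt{21}}{42} \approx - 0.10911 i$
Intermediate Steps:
$y = 4$ ($y = - \frac{8}{-105 + 103} = - \frac{8}{-2} = \left(-8\right) \left(- \frac{1}{2}\right) = 4$)
$w = -12$ ($w = -8 - 4 = -12$)
$b{\left(j \right)} = \sqrt{-12 + j}$ ($b{\left(j \right)} = \sqrt{j - 12} = \sqrt{-12 + j}$)
$\frac{1}{b{\left(-72 \right)}} = \frac{1}{\sqrt{-12 - 72}} = \frac{1}{\sqrt{-84}} = \frac{1}{2 i \sqrt{21}} = - \frac{i \sqrt{21}}{42}$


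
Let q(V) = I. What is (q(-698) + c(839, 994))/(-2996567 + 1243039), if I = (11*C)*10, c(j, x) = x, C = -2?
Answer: -387/876764 ≈ -0.00044140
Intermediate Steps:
I = -220 (I = (11*(-2))*10 = -22*10 = -220)
q(V) = -220
(q(-698) + c(839, 994))/(-2996567 + 1243039) = (-220 + 994)/(-2996567 + 1243039) = 774/(-1753528) = 774*(-1/1753528) = -387/876764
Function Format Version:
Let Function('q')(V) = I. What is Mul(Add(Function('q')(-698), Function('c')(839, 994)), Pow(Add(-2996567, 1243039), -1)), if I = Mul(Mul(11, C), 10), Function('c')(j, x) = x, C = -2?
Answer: Rational(-387, 876764) ≈ -0.00044140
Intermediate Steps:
I = -220 (I = Mul(Mul(11, -2), 10) = Mul(-22, 10) = -220)
Function('q')(V) = -220
Mul(Add(Function('q')(-698), Function('c')(839, 994)), Pow(Add(-2996567, 1243039), -1)) = Mul(Add(-220, 994), Pow(Add(-2996567, 1243039), -1)) = Mul(774, Pow(-1753528, -1)) = Mul(774, Rational(-1, 1753528)) = Rational(-387, 876764)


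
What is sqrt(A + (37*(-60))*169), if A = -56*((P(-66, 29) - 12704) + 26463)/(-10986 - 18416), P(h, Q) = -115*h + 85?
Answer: 2*I*sqrt(20268713508157)/14701 ≈ 612.49*I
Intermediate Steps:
P(h, Q) = 85 - 115*h
A = 600152/14701 (A = -56*(((85 - 115*(-66)) - 12704) + 26463)/(-10986 - 18416) = -56*(((85 + 7590) - 12704) + 26463)/(-29402) = -56*((7675 - 12704) + 26463)*(-1)/29402 = -56*(-5029 + 26463)*(-1)/29402 = -1200304*(-1)/29402 = -56*(-10717/14701) = 600152/14701 ≈ 40.824)
sqrt(A + (37*(-60))*169) = sqrt(600152/14701 + (37*(-60))*169) = sqrt(600152/14701 - 2220*169) = sqrt(600152/14701 - 375180) = sqrt(-5514921028/14701) = 2*I*sqrt(20268713508157)/14701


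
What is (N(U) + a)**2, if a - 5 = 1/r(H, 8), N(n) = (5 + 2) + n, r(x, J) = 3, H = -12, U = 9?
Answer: 4096/9 ≈ 455.11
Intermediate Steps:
N(n) = 7 + n
a = 16/3 (a = 5 + 1/3 = 16/3 ≈ 5.3333)
(N(U) + a)**2 = ((7 + 9) + 16/3)**2 = (16 + 16/3)**2 = (64/3)**2 = 4096/9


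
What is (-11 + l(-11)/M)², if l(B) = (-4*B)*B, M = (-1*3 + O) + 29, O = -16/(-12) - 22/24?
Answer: 86397025/100489 ≈ 859.77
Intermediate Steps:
O = 5/12 (O = -16*(-1/12) - 22*1/24 = 4/3 - 11/12 = 5/12 ≈ 0.41667)
M = 317/12 (M = (-1*3 + 5/12) + 29 = (-3 + 5/12) + 29 = -31/12 + 29 = 317/12 ≈ 26.417)
l(B) = -4*B²
(-11 + l(-11)/M)² = (-11 + (-4*(-11)²)/(317/12))² = (-11 - 4*121*(12/317))² = (-11 - 484*12/317)² = (-11 - 5808/317)² = (-9295/317)² = 86397025/100489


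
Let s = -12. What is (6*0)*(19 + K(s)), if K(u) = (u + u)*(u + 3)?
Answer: 0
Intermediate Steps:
K(u) = 2*u*(3 + u) (K(u) = (2*u)*(3 + u) = 2*u*(3 + u))
(6*0)*(19 + K(s)) = (6*0)*(19 + 2*(-12)*(3 - 12)) = 0*(19 + 2*(-12)*(-9)) = 0*(19 + 216) = 0*235 = 0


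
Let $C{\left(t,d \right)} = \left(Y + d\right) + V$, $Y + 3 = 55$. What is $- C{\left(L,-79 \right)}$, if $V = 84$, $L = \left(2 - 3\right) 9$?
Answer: $-57$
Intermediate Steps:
$Y = 52$ ($Y = -3 + 55 = 52$)
$L = -9$ ($L = \left(-1\right) 9 = -9$)
$C{\left(t,d \right)} = 136 + d$ ($C{\left(t,d \right)} = \left(52 + d\right) + 84 = 136 + d$)
$- C{\left(L,-79 \right)} = - (136 - 79) = \left(-1\right) 57 = -57$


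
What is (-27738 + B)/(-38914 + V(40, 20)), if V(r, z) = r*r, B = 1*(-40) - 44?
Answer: 4637/6219 ≈ 0.74562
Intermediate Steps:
B = -84 (B = -40 - 44 = -84)
V(r, z) = r**2
(-27738 + B)/(-38914 + V(40, 20)) = (-27738 - 84)/(-38914 + 40**2) = -27822/(-38914 + 1600) = -27822/(-37314) = -27822*(-1/37314) = 4637/6219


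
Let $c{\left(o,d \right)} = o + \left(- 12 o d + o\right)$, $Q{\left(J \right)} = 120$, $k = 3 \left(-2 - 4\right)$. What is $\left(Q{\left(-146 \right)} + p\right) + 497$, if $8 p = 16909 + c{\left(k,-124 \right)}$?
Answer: $- \frac{4975}{8} \approx -621.88$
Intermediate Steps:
$k = -18$ ($k = 3 \left(-6\right) = -18$)
$c{\left(o,d \right)} = 2 o - 12 d o$ ($c{\left(o,d \right)} = o - \left(- o + 12 d o\right) = 2 o - 12 d o$)
$p = - \frac{9911}{8}$ ($p = \frac{16909 + 2 \left(-18\right) \left(1 - -744\right)}{8} = \frac{16909 + 2 \left(-18\right) \left(1 + 744\right)}{8} = \frac{16909 + 2 \left(-18\right) 745}{8} = \frac{16909 - 26820}{8} = \frac{1}{8} \left(-9911\right) = - \frac{9911}{8} \approx -1238.9$)
$\left(Q{\left(-146 \right)} + p\right) + 497 = \left(120 - \frac{9911}{8}\right) + 497 = - \frac{8951}{8} + 497 = - \frac{4975}{8}$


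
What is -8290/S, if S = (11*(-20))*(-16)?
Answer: -829/352 ≈ -2.3551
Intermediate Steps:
S = 3520 (S = -220*(-16) = 3520)
-8290/S = -8290/3520 = -8290*1/3520 = -829/352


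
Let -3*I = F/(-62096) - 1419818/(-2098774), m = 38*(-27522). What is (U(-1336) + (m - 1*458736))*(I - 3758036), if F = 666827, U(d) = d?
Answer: 276579226363407144292987/48872051364 ≈ 5.6592e+12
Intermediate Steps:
m = -1045836
I = 655677075785/195488205456 (I = -(666827/(-62096) - 1419818/(-2098774))/3 = -(666827*(-1/62096) - 1419818*(-1/2098774))/3 = -(-666827/62096 + 709909/1049387)/3 = -⅓*(-655677075785/65162735152) = 655677075785/195488205456 ≈ 3.3540)
(U(-1336) + (m - 1*458736))*(I - 3758036) = (-1336 + (-1045836 - 1*458736))*(655677075785/195488205456 - 3758036) = (-1336 + (-1045836 - 458736))*(-734651058001968631/195488205456) = (-1336 - 1504572)*(-734651058001968631/195488205456) = -1505908*(-734651058001968631/195488205456) = 276579226363407144292987/48872051364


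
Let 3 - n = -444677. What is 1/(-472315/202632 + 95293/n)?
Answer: -5631649860/11919976439 ≈ -0.47245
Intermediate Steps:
n = 444680 (n = 3 - 1*(-444677) = 3 + 444677 = 444680)
1/(-472315/202632 + 95293/n) = 1/(-472315/202632 + 95293/444680) = 1/(-11919976439/5631649860) = -5631649860/11919976439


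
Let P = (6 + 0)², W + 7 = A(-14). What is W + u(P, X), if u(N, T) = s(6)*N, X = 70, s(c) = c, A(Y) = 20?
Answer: 229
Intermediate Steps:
W = 13 (W = -7 + 20 = 13)
P = 36 (P = 6² = 36)
u(N, T) = 6*N
W + u(P, X) = 13 + 6*36 = 13 + 216 = 229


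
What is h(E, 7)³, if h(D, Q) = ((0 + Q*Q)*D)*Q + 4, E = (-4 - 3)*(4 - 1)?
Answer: -373092501599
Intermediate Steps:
E = -21 (E = -7*3 = -21)
h(D, Q) = 4 + D*Q³ (h(D, Q) = ((0 + Q²)*D)*Q + 4 = (Q²*D)*Q + 4 = (D*Q²)*Q + 4 = D*Q³ + 4 = 4 + D*Q³)
h(E, 7)³ = (4 - 21*7³)³ = (4 - 21*343)³ = (4 - 7203)³ = (-7199)³ = -373092501599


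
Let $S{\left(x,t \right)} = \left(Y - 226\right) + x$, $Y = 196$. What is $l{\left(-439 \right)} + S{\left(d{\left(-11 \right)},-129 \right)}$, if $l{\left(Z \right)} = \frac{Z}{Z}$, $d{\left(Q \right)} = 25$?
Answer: $-4$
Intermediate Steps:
$S{\left(x,t \right)} = -30 + x$ ($S{\left(x,t \right)} = \left(196 - 226\right) + x = -30 + x$)
$l{\left(Z \right)} = 1$
$l{\left(-439 \right)} + S{\left(d{\left(-11 \right)},-129 \right)} = 1 + \left(-30 + 25\right) = 1 - 5 = -4$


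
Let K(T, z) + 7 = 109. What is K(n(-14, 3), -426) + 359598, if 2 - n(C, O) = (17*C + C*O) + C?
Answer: 359700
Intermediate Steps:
n(C, O) = 2 - 18*C - C*O (n(C, O) = 2 - ((17*C + C*O) + C) = 2 - (18*C + C*O) = 2 + (-18*C - C*O) = 2 - 18*C - C*O)
K(T, z) = 102 (K(T, z) = -7 + 109 = 102)
K(n(-14, 3), -426) + 359598 = 102 + 359598 = 359700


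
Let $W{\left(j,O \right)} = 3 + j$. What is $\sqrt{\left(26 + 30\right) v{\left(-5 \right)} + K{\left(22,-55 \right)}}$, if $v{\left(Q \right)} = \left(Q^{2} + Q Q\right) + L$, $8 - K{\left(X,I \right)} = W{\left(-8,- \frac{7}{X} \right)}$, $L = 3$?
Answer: $\sqrt{2981} \approx 54.599$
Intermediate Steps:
$K{\left(X,I \right)} = 13$ ($K{\left(X,I \right)} = 8 - \left(3 - 8\right) = 8 - -5 = 8 + 5 = 13$)
$v{\left(Q \right)} = 3 + 2 Q^{2}$ ($v{\left(Q \right)} = \left(Q^{2} + Q Q\right) + 3 = \left(Q^{2} + Q^{2}\right) + 3 = 2 Q^{2} + 3 = 3 + 2 Q^{2}$)
$\sqrt{\left(26 + 30\right) v{\left(-5 \right)} + K{\left(22,-55 \right)}} = \sqrt{\left(26 + 30\right) \left(3 + 2 \left(-5\right)^{2}\right) + 13} = \sqrt{56 \left(3 + 2 \cdot 25\right) + 13} = \sqrt{56 \left(3 + 50\right) + 13} = \sqrt{56 \cdot 53 + 13} = \sqrt{2968 + 13} = \sqrt{2981}$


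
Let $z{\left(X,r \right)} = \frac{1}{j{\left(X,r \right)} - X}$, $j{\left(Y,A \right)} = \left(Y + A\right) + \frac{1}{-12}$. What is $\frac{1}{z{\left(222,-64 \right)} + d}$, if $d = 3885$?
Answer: $\frac{769}{2987553} \approx 0.0002574$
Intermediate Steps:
$j{\left(Y,A \right)} = - \frac{1}{12} + A + Y$ ($j{\left(Y,A \right)} = \left(A + Y\right) - \frac{1}{12} = - \frac{1}{12} + A + Y$)
$z{\left(X,r \right)} = \frac{1}{- \frac{1}{12} + r}$ ($z{\left(X,r \right)} = \frac{1}{\left(- \frac{1}{12} + r + X\right) - X} = \frac{1}{\left(- \frac{1}{12} + X + r\right) - X} = \frac{1}{- \frac{1}{12} + r}$)
$\frac{1}{z{\left(222,-64 \right)} + d} = \frac{1}{\frac{12}{-1 + 12 \left(-64\right)} + 3885} = \frac{1}{\frac{12}{-1 - 768} + 3885} = \frac{1}{\frac{12}{-769} + 3885} = \frac{1}{12 \left(- \frac{1}{769}\right) + 3885} = \frac{1}{- \frac{12}{769} + 3885} = \frac{1}{\frac{2987553}{769}} = \frac{769}{2987553}$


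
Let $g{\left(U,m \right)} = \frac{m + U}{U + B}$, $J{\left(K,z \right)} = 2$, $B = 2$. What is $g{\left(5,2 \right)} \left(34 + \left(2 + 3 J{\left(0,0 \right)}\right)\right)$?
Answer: $42$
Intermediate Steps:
$g{\left(U,m \right)} = \frac{U + m}{2 + U}$ ($g{\left(U,m \right)} = \frac{m + U}{U + 2} = \frac{U + m}{2 + U}$)
$g{\left(5,2 \right)} \left(34 + \left(2 + 3 J{\left(0,0 \right)}\right)\right) = \frac{5 + 2}{2 + 5} \left(34 + \left(2 + 3 \cdot 2\right)\right) = \frac{1}{7} \cdot 7 \left(34 + \left(2 + 6\right)\right) = \frac{1}{7} \cdot 7 \left(34 + 8\right) = 1 \cdot 42 = 42$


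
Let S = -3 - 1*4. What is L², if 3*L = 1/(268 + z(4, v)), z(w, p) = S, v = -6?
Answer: 1/613089 ≈ 1.6311e-6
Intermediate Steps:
S = -7 (S = -3 - 4 = -7)
z(w, p) = -7
L = 1/783 (L = 1/(3*(268 - 7)) = (⅓)/261 = (⅓)*(1/261) = 1/783 ≈ 0.0012771)
L² = (1/783)² = 1/613089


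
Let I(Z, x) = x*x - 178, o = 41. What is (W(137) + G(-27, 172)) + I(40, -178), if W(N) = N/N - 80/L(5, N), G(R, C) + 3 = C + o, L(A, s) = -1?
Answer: 31797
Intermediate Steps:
I(Z, x) = -178 + x**2 (I(Z, x) = x**2 - 178 = -178 + x**2)
G(R, C) = 38 + C (G(R, C) = -3 + (C + 41) = -3 + (41 + C) = 38 + C)
W(N) = 81 (W(N) = N/N - 80/(-1) = 1 - 80*(-1) = 1 + 80 = 81)
(W(137) + G(-27, 172)) + I(40, -178) = (81 + (38 + 172)) + (-178 + (-178)**2) = (81 + 210) + (-178 + 31684) = 291 + 31506 = 31797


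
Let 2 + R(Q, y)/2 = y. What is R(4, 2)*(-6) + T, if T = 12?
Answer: 12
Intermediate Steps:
R(Q, y) = -4 + 2*y
R(4, 2)*(-6) + T = (-4 + 2*2)*(-6) + 12 = (-4 + 4)*(-6) + 12 = 0*(-6) + 12 = 0 + 12 = 12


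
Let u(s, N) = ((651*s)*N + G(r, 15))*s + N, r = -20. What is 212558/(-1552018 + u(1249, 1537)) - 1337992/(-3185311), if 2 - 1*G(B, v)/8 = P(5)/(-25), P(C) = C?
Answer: 5221231791890195077/12430000828565733731 ≈ 0.42005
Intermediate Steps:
G(B, v) = 88/5 (G(B, v) = 16 - 40/(-25) = 16 - 40*(-1)/25 = 16 - 8*(-1/5) = 16 + 8/5 = 88/5)
u(s, N) = N + s*(88/5 + 651*N*s) (u(s, N) = ((651*s)*N + 88/5)*s + N = (651*N*s + 88/5)*s + N = (88/5 + 651*N*s)*s + N = s*(88/5 + 651*N*s) + N = N + s*(88/5 + 651*N*s))
212558/(-1552018 + u(1249, 1537)) - 1337992/(-3185311) = 212558/(-1552018 + (1537 + (88/5)*1249 + 651*1537*1249**2)) - 1337992/(-3185311) = 212558/(-1552018 + (1537 + 109912/5 + 651*1537*1560001)) - 1337992*(-1/3185311) = 212558/(-1552018 + (1537 + 109912/5 + 1560916720587)) + 1337992/3185311 = 212558/(-1552018 + 7804583720532/5) + 1337992/3185311 = 212558/(7804575960442/5) + 1337992/3185311 = 212558*(5/7804575960442) + 1337992/3185311 = 531395/3902287980221 + 1337992/3185311 = 5221231791890195077/12430000828565733731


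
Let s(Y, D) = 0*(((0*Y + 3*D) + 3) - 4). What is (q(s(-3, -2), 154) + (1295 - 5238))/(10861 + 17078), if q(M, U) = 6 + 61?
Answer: -1292/9313 ≈ -0.13873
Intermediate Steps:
s(Y, D) = 0 (s(Y, D) = 0*(((0 + 3*D) + 3) - 4) = 0*((3*D + 3) - 4) = 0*((3 + 3*D) - 4) = 0*(-1 + 3*D) = 0)
q(M, U) = 67
(q(s(-3, -2), 154) + (1295 - 5238))/(10861 + 17078) = (67 + (1295 - 5238))/(10861 + 17078) = (67 - 3943)/27939 = -3876*1/27939 = -1292/9313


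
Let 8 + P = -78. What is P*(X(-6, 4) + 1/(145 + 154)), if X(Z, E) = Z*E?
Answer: 617050/299 ≈ 2063.7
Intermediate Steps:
P = -86 (P = -8 - 78 = -86)
X(Z, E) = E*Z
P*(X(-6, 4) + 1/(145 + 154)) = -86*(4*(-6) + 1/(145 + 154)) = -86*(-24 + 1/299) = -86*(-7175/299) = 617050/299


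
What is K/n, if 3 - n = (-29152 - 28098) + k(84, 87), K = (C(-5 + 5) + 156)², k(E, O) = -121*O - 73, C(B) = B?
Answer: 24336/67853 ≈ 0.35866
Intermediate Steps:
k(E, O) = -73 - 121*O
K = 24336 (K = ((-5 + 5) + 156)² = (0 + 156)² = 156² = 24336)
n = 67853 (n = 3 - ((-29152 - 28098) + (-73 - 121*87)) = 3 - (-57250 + (-73 - 10527)) = 3 - (-57250 - 10600) = 3 - 1*(-67850) = 3 + 67850 = 67853)
K/n = 24336/67853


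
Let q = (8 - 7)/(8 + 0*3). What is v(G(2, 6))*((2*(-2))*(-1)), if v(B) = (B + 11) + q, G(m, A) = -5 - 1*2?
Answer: 33/2 ≈ 16.500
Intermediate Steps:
q = 1/8 (q = 1/(8 + 0) = 1/8 ≈ 0.12500)
G(m, A) = -7 (G(m, A) = -5 - 2 = -7)
v(B) = 89/8 + B (v(B) = (B + 11) + 1/8 = (11 + B) + 1/8 = 89/8 + B)
v(G(2, 6))*((2*(-2))*(-1)) = (89/8 - 7)*((2*(-2))*(-1)) = 33*(-4*(-1))/8 = (33/8)*4 = 33/2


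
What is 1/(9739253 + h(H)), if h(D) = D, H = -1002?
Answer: 1/9738251 ≈ 1.0269e-7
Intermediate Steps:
1/(9739253 + h(H)) = 1/(9739253 - 1002) = 1/9738251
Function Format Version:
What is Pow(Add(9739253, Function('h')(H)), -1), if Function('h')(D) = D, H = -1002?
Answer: Rational(1, 9738251) ≈ 1.0269e-7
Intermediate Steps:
Pow(Add(9739253, Function('h')(H)), -1) = Pow(Add(9739253, -1002), -1) = Pow(9738251, -1) = Rational(1, 9738251)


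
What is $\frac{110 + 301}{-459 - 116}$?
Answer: $- \frac{411}{575} \approx -0.71478$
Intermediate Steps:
$\frac{110 + 301}{-459 - 116} = \frac{411}{-575} = 411 \left(- \frac{1}{575}\right) = - \frac{411}{575}$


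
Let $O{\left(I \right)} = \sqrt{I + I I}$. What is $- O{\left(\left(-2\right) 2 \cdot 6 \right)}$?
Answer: $- 2 \sqrt{138} \approx -23.495$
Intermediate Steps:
$O{\left(I \right)} = \sqrt{I + I^{2}}$
$- O{\left(\left(-2\right) 2 \cdot 6 \right)} = - \sqrt{\left(-2\right) 2 \cdot 6 \left(1 + \left(-2\right) 2 \cdot 6\right)} = - \sqrt{\left(-4\right) 6 \left(1 - 24\right)} = - \sqrt{- 24 \left(1 - 24\right)} = - \sqrt{\left(-24\right) \left(-23\right)} = - \sqrt{552} = - 2 \sqrt{138}$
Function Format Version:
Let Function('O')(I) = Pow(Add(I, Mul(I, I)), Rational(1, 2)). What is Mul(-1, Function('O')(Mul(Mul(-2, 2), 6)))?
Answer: Mul(-2, Pow(138, Rational(1, 2))) ≈ -23.495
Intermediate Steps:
Function('O')(I) = Pow(Add(I, Pow(I, 2)), Rational(1, 2))
Mul(-1, Function('O')(Mul(Mul(-2, 2), 6))) = Mul(-1, Pow(Mul(Mul(Mul(-2, 2), 6), Add(1, Mul(Mul(-2, 2), 6))), Rational(1, 2))) = Mul(-1, Pow(Mul(Mul(-4, 6), Add(1, Mul(-4, 6))), Rational(1, 2))) = Mul(-1, Pow(Mul(-24, Add(1, -24)), Rational(1, 2))) = Mul(-1, Pow(Mul(-24, -23), Rational(1, 2))) = Mul(-1, Pow(552, Rational(1, 2))) = Mul(-1, Mul(2, Pow(138, Rational(1, 2)))) = Mul(-2, Pow(138, Rational(1, 2)))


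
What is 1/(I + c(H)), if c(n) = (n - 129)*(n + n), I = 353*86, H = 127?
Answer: 1/29850 ≈ 3.3501e-5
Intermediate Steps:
I = 30358
c(n) = 2*n*(-129 + n) (c(n) = (-129 + n)*(2*n) = 2*n*(-129 + n))
1/(I + c(H)) = 1/(30358 + 2*127*(-129 + 127)) = 1/(30358 + 2*127*(-2)) = 1/(30358 - 508) = 1/29850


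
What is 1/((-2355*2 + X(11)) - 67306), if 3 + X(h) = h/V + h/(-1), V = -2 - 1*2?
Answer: -4/288131 ≈ -1.3883e-5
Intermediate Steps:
V = -4 (V = -2 - 2 = -4)
X(h) = -3 - 5*h/4 (X(h) = -3 + (h/(-4) + h/(-1)) = -3 + (h*(-1/4) + h*(-1)) = -3 + (-h/4 - h) = -3 - 5*h/4)
1/((-2355*2 + X(11)) - 67306) = 1/((-2355*2 + (-3 - 5/4*11)) - 67306) = 1/((-157*30 + (-3 - 55/4)) - 67306) = 1/((-4710 - 67/4) - 67306) = 1/(-18907/4 - 67306) = 1/(-288131/4) = -4/288131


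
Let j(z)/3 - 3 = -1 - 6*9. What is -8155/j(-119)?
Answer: 8155/156 ≈ 52.276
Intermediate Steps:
j(z) = -156 (j(z) = 9 + 3*(-1 - 6*9) = 9 + 3*(-1 - 54) = 9 + 3*(-55) = 9 - 165 = -156)
-8155/j(-119) = -8155/(-156) = -8155*(-1/156) = 8155/156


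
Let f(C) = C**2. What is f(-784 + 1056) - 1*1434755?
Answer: -1360771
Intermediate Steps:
f(-784 + 1056) - 1*1434755 = (-784 + 1056)**2 - 1*1434755 = 272**2 - 1434755 = 73984 - 1434755 = -1360771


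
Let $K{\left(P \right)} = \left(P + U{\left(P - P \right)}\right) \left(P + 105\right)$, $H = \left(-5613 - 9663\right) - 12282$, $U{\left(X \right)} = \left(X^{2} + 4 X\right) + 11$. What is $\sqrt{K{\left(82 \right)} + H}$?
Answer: $i \sqrt{10167} \approx 100.83 i$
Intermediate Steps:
$U{\left(X \right)} = 11 + X^{2} + 4 X$
$H = -27558$ ($H = -15276 - 12282 = -27558$)
$K{\left(P \right)} = \left(11 + P\right) \left(105 + P\right)$ ($K{\left(P \right)} = \left(P + \left(11 + \left(P - P\right)^{2} + 4 \left(P - P\right)\right)\right) \left(P + 105\right) = \left(P + \left(11 + 0^{2} + 4 \cdot 0\right)\right) \left(105 + P\right) = \left(P + \left(11 + 0 + 0\right)\right) \left(105 + P\right) = \left(P + 11\right) \left(105 + P\right) = \left(11 + P\right) \left(105 + P\right)$)
$\sqrt{K{\left(82 \right)} + H} = \sqrt{\left(1155 + 82^{2} + 116 \cdot 82\right) - 27558} = \sqrt{\left(1155 + 6724 + 9512\right) - 27558} = \sqrt{17391 - 27558} = \sqrt{-10167} = i \sqrt{10167}$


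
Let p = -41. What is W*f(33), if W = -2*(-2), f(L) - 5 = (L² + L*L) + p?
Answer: 8568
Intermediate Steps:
f(L) = -36 + 2*L² (f(L) = 5 + ((L² + L*L) - 41) = 5 + ((L² + L²) - 41) = 5 + (2*L² - 41) = 5 + (-41 + 2*L²) = -36 + 2*L²)
W = 4
W*f(33) = 4*(-36 + 2*33²) = 4*(-36 + 2*1089) = 4*(-36 + 2178) = 4*2142 = 8568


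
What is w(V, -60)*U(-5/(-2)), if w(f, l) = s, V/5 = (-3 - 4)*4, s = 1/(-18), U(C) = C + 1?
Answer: -7/36 ≈ -0.19444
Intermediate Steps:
U(C) = 1 + C
s = -1/18 ≈ -0.055556
V = -140 (V = 5*((-3 - 4)*4) = 5*(-7*4) = 5*(-28) = -140)
w(f, l) = -1/18
w(V, -60)*U(-5/(-2)) = -(1 - 5/(-2))/18 = -(1 - 5*(-½))/18 = -(1 + 5/2)/18 = -1/18*7/2 = -7/36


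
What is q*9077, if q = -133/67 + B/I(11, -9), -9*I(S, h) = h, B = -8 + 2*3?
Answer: -2423559/67 ≈ -36173.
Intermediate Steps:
B = -2 (B = -8 + 6 = -2)
I(S, h) = -h/9
q = -267/67 (q = -133/67 - 2/((-1/9*(-9))) = -133*1/67 - 2/1 = -133/67 - 2*1 = -133/67 - 2 = -267/67 ≈ -3.9851)
q*9077 = -267/67*9077 = -2423559/67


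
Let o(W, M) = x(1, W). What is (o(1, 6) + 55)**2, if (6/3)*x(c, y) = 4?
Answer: 3249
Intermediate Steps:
x(c, y) = 2 (x(c, y) = (1/2)*4 = 2)
o(W, M) = 2
(o(1, 6) + 55)**2 = (2 + 55)**2 = 57**2 = 3249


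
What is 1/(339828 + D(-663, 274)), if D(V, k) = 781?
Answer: 1/340609 ≈ 2.9359e-6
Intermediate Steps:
1/(339828 + D(-663, 274)) = 1/(339828 + 781) = 1/340609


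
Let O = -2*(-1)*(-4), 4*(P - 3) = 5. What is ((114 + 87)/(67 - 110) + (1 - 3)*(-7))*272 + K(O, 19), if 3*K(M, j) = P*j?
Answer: 1322753/516 ≈ 2563.5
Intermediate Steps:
P = 17/4 (P = 3 + (¼)*5 = 3 + 5/4 = 17/4 ≈ 4.2500)
O = -8 (O = 2*(-4) = -8)
K(M, j) = 17*j/12 (K(M, j) = (17*j/4)/3 = 17*j/12)
((114 + 87)/(67 - 110) + (1 - 3)*(-7))*272 + K(O, 19) = ((114 + 87)/(67 - 110) + (1 - 3)*(-7))*272 + (17/12)*19 = (201/(-43) - 2*(-7))*272 + 323/12 = (201*(-1/43) + 14)*272 + 323/12 = (-201/43 + 14)*272 + 323/12 = (401/43)*272 + 323/12 = 109072/43 + 323/12 = 1322753/516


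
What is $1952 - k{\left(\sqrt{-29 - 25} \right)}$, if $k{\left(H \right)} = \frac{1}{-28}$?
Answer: $\frac{54657}{28} \approx 1952.0$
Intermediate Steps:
$k{\left(H \right)} = - \frac{1}{28}$
$1952 - k{\left(\sqrt{-29 - 25} \right)} = 1952 - - \frac{1}{28} = 1952 + \frac{1}{28} = \frac{54657}{28}$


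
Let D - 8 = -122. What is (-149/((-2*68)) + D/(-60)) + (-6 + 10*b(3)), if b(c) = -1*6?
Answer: -42843/680 ≈ -63.004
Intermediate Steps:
b(c) = -6
D = -114 (D = 8 - 122 = -114)
(-149/((-2*68)) + D/(-60)) + (-6 + 10*b(3)) = (-149/((-2*68)) - 114/(-60)) + (-6 + 10*(-6)) = (-149/(-136) - 114*(-1/60)) + (-6 - 60) = (-149*(-1/136) + 19/10) - 66 = (149/136 + 19/10) - 66 = 2037/680 - 66 = -42843/680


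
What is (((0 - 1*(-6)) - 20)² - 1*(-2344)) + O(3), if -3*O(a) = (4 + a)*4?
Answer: 7592/3 ≈ 2530.7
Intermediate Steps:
O(a) = -16/3 - 4*a/3 (O(a) = -(4 + a)*4/3 = -(16 + 4*a)/3 = -16/3 - 4*a/3)
(((0 - 1*(-6)) - 20)² - 1*(-2344)) + O(3) = (((0 - 1*(-6)) - 20)² - 1*(-2344)) + (-16/3 - 4/3*3) = (((0 + 6) - 20)² + 2344) + (-16/3 - 4) = ((6 - 20)² + 2344) - 28/3 = ((-14)² + 2344) - 28/3 = (196 + 2344) - 28/3 = 2540 - 28/3 = 7592/3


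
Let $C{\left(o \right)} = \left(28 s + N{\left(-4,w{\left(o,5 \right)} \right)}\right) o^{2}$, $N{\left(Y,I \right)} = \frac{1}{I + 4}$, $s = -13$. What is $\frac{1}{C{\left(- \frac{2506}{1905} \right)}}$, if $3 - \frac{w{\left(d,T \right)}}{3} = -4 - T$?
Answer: $- \frac{12096750}{7619253677} \approx -0.0015877$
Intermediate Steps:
$w{\left(d,T \right)} = 21 + 3 T$ ($w{\left(d,T \right)} = 9 - 3 \left(-4 - T\right) = 9 + \left(12 + 3 T\right) = 21 + 3 T$)
$N{\left(Y,I \right)} = \frac{1}{4 + I}$
$C{\left(o \right)} = - \frac{14559 o^{2}}{40}$ ($C{\left(o \right)} = \left(28 \left(-13\right) + \frac{1}{4 + \left(21 + 3 \cdot 5\right)}\right) o^{2} = \left(-364 + \frac{1}{4 + \left(21 + 15\right)}\right) o^{2} = \left(-364 + \frac{1}{4 + 36}\right) o^{2} = \left(-364 + \frac{1}{40}\right) o^{2} = - \frac{14559 o^{2}}{40}$)
$\frac{1}{C{\left(- \frac{2506}{1905} \right)}} = \frac{1}{\left(- \frac{14559}{40}\right) \left(- \frac{2506}{1905}\right)^{2}} = \frac{1}{\left(- \frac{14559}{40}\right) \frac{6280036}{3629025}} = \frac{1}{- \frac{7619253677}{12096750}} = - \frac{12096750}{7619253677}$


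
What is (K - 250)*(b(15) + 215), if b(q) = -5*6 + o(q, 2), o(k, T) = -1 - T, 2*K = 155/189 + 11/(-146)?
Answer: -179093837/3942 ≈ -45432.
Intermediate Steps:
K = 20551/55188 (K = (155/189 + 11/(-146))/2 = (155*(1/189) + 11*(-1/146))/2 = (155/189 - 11/146)/2 = (½)*(20551/27594) = 20551/55188 ≈ 0.37238)
b(q) = -33 (b(q) = -5*6 + (-1 - 1*2) = -30 + (-1 - 2) = -30 - 3 = -33)
(K - 250)*(b(15) + 215) = (20551/55188 - 250)*(-33 + 215) = -13776449/55188*182 = -179093837/3942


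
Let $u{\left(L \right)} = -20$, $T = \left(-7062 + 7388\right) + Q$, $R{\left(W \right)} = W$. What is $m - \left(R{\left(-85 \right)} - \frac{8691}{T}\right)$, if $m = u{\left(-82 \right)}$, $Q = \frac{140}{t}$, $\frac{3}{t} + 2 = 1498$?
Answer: $\frac{13703243}{210418} \approx 65.124$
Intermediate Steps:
$t = \frac{3}{1496}$ ($t = \frac{3}{-2 + 1498} = \frac{3}{1496} \approx 0.0020053$)
$Q = \frac{209440}{3}$ ($Q = \frac{140}{\frac{3}{1496}} = 140 \cdot \frac{1496}{3} = \frac{209440}{3} \approx 69813.0$)
$T = \frac{210418}{3}$ ($T = \left(-7062 + 7388\right) + \frac{209440}{3} = 326 + \frac{209440}{3} = \frac{210418}{3} \approx 70139.0$)
$m = -20$
$m - \left(R{\left(-85 \right)} - \frac{8691}{T}\right) = -20 - \left(-85 - \frac{8691}{\frac{210418}{3}}\right) = -20 - \left(-85 - 8691 \cdot \frac{3}{210418}\right) = -20 - \left(-85 - \frac{26073}{210418}\right) = -20 - - \frac{17911603}{210418} = -20 + \frac{17911603}{210418} = \frac{13703243}{210418}$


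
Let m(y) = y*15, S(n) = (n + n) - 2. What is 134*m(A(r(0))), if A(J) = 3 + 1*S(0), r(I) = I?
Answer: 2010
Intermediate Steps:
S(n) = -2 + 2*n (S(n) = 2*n - 2 = -2 + 2*n)
A(J) = 1 (A(J) = 3 + 1*(-2 + 2*0) = 3 + 1*(-2 + 0) = 3 + 1*(-2) = 3 - 2 = 1)
m(y) = 15*y
134*m(A(r(0))) = 134*(15*1) = 134*15 = 2010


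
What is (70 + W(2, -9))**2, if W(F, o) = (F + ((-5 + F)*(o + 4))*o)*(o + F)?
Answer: 1002001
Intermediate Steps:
W(F, o) = (F + o)*(F + o*(-5 + F)*(4 + o)) (W(F, o) = (F + ((-5 + F)*(4 + o))*o)*(F + o) = (F + o*(-5 + F)*(4 + o))*(F + o) = (F + o)*(F + o*(-5 + F)*(4 + o)))
(70 + W(2, -9))**2 = (70 + (2**2 - 20*(-9)**2 - 5*(-9)**3 + 2*(-9)**3 + 2**2*(-9)**2 - 1*2*(-9)**2 - 19*2*(-9) + 4*(-9)*2**2))**2 = (70 + (4 - 20*81 - 5*(-729) + 2*(-729) + 4*81 - 1*2*81 + 342 + 4*(-9)*4))**2 = (70 + (4 - 1620 + 3645 - 1458 + 324 - 162 + 342 - 144))**2 = (70 + 931)**2 = 1001**2 = 1002001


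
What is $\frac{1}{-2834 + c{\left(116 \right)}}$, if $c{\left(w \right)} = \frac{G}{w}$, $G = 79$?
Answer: $- \frac{116}{328665} \approx -0.00035294$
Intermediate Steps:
$c{\left(w \right)} = \frac{79}{w}$
$\frac{1}{-2834 + c{\left(116 \right)}} = \frac{1}{-2834 + \frac{79}{116}} = \frac{1}{- \frac{328665}{116}} = - \frac{116}{328665}$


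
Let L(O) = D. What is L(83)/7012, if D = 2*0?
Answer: 0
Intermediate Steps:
D = 0
L(O) = 0
L(83)/7012 = 0/7012 = 0*(1/7012) = 0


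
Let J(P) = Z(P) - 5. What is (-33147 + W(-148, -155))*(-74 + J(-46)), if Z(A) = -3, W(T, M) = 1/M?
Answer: 421298452/155 ≈ 2.7181e+6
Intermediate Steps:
J(P) = -8 (J(P) = -3 - 5 = -8)
(-33147 + W(-148, -155))*(-74 + J(-46)) = (-33147 + 1/(-155))*(-74 - 8) = (-33147 - 1/155)*(-82) = -5137786/155*(-82) = 421298452/155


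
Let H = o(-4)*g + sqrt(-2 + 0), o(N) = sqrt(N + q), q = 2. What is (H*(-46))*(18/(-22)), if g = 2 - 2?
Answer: 414*I*sqrt(2)/11 ≈ 53.226*I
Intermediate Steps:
o(N) = sqrt(2 + N) (o(N) = sqrt(N + 2) = sqrt(2 + N))
g = 0
H = I*sqrt(2) (H = sqrt(2 - 4)*0 + sqrt(-2 + 0) = sqrt(-2)*0 + sqrt(-2) = (I*sqrt(2))*0 + I*sqrt(2) = 0 + I*sqrt(2) = I*sqrt(2) ≈ 1.4142*I)
(H*(-46))*(18/(-22)) = ((I*sqrt(2))*(-46))*(18/(-22)) = (-46*I*sqrt(2))*(18*(-1/22)) = -46*I*sqrt(2)*(-9/11) = 414*I*sqrt(2)/11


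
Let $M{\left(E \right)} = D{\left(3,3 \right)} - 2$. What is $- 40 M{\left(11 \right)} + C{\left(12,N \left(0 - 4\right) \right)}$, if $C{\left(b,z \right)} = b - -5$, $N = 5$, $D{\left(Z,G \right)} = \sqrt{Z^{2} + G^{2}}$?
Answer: $97 - 120 \sqrt{2} \approx -72.706$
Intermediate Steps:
$D{\left(Z,G \right)} = \sqrt{G^{2} + Z^{2}}$
$C{\left(b,z \right)} = 5 + b$ ($C{\left(b,z \right)} = b + 5 = 5 + b$)
$M{\left(E \right)} = -2 + 3 \sqrt{2}$ ($M{\left(E \right)} = \sqrt{3^{2} + 3^{2}} - 2 = \sqrt{9 + 9} - 2 = \sqrt{18} - 2 = 3 \sqrt{2} - 2 = -2 + 3 \sqrt{2}$)
$- 40 M{\left(11 \right)} + C{\left(12,N \left(0 - 4\right) \right)} = - 40 \left(-2 + 3 \sqrt{2}\right) + \left(5 + 12\right) = \left(80 - 120 \sqrt{2}\right) + 17 = 97 - 120 \sqrt{2}$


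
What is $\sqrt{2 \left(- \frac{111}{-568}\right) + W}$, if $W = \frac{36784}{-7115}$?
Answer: $\frac{i \sqrt{4878323342015}}{1010330} \approx 2.1861 i$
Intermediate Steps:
$W = - \frac{36784}{7115}$ ($W = 36784 \left(- \frac{1}{7115}\right) = - \frac{36784}{7115} \approx -5.1699$)
$\sqrt{2 \left(- \frac{111}{-568}\right) + W} = \sqrt{2 \left(- \frac{111}{-568}\right) - \frac{36784}{7115}} = \sqrt{2 \left(\left(-111\right) \left(- \frac{1}{568}\right)\right) - \frac{36784}{7115}} = \sqrt{2 \cdot \frac{111}{568} - \frac{36784}{7115}} = \sqrt{\frac{111}{284} - \frac{36784}{7115}} = \sqrt{- \frac{9656891}{2020660}} = \frac{i \sqrt{4878323342015}}{1010330}$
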